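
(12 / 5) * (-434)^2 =2260272 / 5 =452054.40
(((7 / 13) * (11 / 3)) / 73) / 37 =77 / 105339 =0.00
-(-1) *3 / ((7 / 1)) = 3 / 7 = 0.43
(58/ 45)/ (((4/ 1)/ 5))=29/ 18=1.61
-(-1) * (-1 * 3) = -3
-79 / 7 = -11.29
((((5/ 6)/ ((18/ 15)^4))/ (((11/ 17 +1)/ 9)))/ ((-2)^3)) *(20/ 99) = -265625/ 4790016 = -0.06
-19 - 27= -46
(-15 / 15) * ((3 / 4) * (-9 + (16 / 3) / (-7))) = 205 / 28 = 7.32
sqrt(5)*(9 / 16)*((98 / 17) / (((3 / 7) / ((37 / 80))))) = 38073*sqrt(5) / 10880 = 7.82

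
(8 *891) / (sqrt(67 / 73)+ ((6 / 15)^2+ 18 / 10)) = 35412300 / 7411- 247500 *sqrt(4891) / 7411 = 2442.75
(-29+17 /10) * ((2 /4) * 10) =-273 /2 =-136.50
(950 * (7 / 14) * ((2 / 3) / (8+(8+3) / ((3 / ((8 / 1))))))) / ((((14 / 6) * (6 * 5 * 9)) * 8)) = 95 / 56448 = 0.00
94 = 94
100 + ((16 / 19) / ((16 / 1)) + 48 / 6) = 2053 / 19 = 108.05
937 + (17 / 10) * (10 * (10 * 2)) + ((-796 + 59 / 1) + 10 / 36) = 9725 / 18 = 540.28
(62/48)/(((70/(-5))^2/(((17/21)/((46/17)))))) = 8959/4544064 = 0.00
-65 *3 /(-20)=39 /4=9.75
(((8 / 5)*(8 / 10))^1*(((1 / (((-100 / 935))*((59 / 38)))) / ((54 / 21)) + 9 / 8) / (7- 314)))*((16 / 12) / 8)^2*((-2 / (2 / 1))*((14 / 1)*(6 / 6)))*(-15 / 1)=361858 / 12226275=0.03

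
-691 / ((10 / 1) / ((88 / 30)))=-15202 / 75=-202.69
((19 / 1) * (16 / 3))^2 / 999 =92416 / 8991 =10.28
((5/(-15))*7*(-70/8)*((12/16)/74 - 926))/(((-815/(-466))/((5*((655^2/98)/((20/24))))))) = -27399110592725/96496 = -283940376.73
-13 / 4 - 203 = -825 / 4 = -206.25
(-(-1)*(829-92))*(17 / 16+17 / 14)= 187935 / 112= 1677.99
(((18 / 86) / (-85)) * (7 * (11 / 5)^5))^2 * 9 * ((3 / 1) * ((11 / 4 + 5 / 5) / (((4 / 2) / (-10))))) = -399.48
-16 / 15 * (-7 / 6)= 1.24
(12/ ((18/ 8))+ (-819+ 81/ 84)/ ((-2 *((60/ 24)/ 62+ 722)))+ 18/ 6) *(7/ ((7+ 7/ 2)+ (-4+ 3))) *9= 100400145/ 1701127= 59.02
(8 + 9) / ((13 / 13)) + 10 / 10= 18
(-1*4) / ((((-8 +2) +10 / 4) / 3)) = 24 / 7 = 3.43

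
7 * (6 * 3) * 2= 252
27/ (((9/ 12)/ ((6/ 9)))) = 24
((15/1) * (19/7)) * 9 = 2565/7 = 366.43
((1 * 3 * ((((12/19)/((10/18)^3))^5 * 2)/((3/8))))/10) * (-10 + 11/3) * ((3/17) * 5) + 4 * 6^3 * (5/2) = -263819992158036849744/67610382080078125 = -3902.06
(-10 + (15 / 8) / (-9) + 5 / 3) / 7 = -205 / 168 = -1.22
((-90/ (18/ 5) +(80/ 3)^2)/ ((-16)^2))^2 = 38130625/ 5308416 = 7.18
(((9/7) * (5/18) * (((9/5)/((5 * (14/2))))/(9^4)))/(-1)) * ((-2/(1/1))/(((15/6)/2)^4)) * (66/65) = 5632/2418609375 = 0.00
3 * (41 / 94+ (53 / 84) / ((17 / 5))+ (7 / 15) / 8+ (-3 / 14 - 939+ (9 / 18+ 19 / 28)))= -629115609 / 223720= -2812.07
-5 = -5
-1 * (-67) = 67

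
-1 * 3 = -3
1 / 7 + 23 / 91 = 36 / 91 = 0.40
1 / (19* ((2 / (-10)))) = -0.26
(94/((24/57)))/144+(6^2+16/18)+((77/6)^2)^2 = 140811433/5184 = 27162.70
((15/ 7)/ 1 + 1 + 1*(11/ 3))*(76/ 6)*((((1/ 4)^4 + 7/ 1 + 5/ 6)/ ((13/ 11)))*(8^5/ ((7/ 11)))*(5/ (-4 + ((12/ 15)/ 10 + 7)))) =442805792000/ 9261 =47814036.50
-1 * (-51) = 51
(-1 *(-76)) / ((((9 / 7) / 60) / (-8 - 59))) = -712880 / 3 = -237626.67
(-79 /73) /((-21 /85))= 6715 /1533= 4.38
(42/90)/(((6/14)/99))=539/5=107.80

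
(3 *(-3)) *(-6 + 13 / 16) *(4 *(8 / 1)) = 1494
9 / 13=0.69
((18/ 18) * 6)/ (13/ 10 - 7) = -20/ 19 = -1.05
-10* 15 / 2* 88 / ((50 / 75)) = -9900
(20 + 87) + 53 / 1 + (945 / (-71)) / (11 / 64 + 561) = 81586784 / 509993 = 159.98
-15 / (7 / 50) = -750 / 7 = -107.14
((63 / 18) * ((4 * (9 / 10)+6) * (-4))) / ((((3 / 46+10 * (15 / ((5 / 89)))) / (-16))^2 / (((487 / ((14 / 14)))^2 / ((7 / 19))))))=-78111887163392 / 25142482215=-3106.77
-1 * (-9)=9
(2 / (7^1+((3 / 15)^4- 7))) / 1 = 1250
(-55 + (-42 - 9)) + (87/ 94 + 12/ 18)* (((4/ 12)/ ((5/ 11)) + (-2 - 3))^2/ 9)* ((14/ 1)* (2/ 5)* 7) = 28903942/ 1427625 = 20.25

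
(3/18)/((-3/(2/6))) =-1/54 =-0.02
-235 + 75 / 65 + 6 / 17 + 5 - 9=-52486 / 221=-237.49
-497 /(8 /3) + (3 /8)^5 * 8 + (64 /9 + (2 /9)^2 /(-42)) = -1248579425 /6967296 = -179.21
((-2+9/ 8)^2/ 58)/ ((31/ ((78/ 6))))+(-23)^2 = 60873725/ 115072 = 529.01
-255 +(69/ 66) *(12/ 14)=-19566/ 77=-254.10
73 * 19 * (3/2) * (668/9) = 463258/3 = 154419.33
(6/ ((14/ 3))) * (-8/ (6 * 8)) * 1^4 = -3/ 14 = -0.21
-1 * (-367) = 367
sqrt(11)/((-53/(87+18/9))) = -89 * sqrt(11)/53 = -5.57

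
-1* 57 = -57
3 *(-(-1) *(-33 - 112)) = -435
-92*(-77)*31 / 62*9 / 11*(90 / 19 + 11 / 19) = 292698 / 19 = 15405.16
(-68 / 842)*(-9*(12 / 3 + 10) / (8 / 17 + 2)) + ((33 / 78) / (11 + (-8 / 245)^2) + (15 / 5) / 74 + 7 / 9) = 17981780953 / 3614035347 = 4.98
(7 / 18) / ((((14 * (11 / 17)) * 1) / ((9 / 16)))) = 17 / 704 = 0.02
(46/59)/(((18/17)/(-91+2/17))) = -11845/177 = -66.92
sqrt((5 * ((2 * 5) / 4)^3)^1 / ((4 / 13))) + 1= 1 + 25 * sqrt(26) / 8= 16.93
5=5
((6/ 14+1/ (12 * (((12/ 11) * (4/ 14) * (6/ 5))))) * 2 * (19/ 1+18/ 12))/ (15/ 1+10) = 323039/ 302400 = 1.07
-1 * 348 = -348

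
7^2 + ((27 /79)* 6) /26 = 50404 /1027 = 49.08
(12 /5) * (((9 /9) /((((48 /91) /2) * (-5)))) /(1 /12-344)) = 546 /103175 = 0.01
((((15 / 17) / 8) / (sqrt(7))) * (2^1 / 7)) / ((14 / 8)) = 15 * sqrt(7) / 5831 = 0.01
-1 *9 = -9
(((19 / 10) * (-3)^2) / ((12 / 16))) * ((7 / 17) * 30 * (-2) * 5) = -47880 / 17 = -2816.47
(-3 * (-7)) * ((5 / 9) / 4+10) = 2555 / 12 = 212.92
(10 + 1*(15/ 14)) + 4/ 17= 2691/ 238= 11.31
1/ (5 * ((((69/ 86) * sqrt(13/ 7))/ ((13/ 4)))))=43 * sqrt(91)/ 690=0.59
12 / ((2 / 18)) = 108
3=3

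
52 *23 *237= 283452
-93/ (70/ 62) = -2883/ 35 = -82.37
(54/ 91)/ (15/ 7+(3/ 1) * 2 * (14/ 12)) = 27/ 416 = 0.06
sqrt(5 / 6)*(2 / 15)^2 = 2*sqrt(30) / 675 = 0.02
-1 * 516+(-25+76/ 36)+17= -4697/ 9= -521.89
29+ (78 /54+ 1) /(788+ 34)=107282 /3699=29.00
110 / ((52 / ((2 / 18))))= 55 / 234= 0.24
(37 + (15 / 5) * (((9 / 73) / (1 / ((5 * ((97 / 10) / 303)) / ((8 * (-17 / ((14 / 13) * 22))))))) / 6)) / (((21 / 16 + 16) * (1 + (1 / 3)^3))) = 13021823547 / 6318941174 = 2.06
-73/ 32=-2.28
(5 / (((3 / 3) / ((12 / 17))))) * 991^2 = 58924860 / 17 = 3466168.24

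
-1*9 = -9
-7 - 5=-12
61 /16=3.81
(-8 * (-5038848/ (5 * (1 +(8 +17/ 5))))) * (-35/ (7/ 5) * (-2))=1007769600/ 31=32508696.77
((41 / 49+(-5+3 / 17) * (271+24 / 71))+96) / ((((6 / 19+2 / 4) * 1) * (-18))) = 151323505 / 1833433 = 82.54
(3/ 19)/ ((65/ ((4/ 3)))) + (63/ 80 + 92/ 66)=284917/ 130416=2.18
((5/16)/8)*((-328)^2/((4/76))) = 159695/2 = 79847.50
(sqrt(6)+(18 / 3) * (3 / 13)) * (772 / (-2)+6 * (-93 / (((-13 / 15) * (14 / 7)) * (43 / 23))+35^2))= 71804358 / 7267+3989131 * sqrt(6) / 559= 27360.91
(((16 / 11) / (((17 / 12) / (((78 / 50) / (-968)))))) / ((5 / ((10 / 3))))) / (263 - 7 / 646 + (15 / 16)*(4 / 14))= -663936 / 158448662075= -0.00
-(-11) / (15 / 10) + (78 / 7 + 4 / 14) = 394 / 21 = 18.76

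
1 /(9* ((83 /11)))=11 /747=0.01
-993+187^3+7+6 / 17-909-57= 111133273 / 17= 6537251.35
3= 3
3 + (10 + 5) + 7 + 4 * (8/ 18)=26.78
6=6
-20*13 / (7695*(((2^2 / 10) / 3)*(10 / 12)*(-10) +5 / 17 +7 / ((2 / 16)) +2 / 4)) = -1768 / 2913669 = -0.00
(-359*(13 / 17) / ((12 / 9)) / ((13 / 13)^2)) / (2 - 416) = 4667 / 9384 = 0.50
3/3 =1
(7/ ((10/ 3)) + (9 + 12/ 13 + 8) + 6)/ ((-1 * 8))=-3383/ 1040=-3.25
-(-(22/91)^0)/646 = 1/646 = 0.00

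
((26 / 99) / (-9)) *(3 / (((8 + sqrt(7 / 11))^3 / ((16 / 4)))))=-6635200 / 9142439571 + 220376 *sqrt(77) / 9142439571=-0.00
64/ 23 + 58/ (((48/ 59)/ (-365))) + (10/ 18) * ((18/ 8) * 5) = -26012.43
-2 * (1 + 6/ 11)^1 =-34/ 11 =-3.09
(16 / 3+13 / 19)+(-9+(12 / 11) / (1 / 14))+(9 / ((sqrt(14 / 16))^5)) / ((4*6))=48*sqrt(14) / 343+7706 / 627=12.81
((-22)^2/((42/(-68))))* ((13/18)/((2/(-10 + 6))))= 213928/189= 1131.89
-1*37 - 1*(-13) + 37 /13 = -275 /13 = -21.15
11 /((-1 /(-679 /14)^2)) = -103499 /4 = -25874.75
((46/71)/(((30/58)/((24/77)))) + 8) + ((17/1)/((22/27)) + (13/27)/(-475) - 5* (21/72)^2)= 129358888601/4487313600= 28.83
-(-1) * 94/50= 47/25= 1.88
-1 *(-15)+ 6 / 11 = 171 / 11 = 15.55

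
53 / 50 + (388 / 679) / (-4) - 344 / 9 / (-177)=1.13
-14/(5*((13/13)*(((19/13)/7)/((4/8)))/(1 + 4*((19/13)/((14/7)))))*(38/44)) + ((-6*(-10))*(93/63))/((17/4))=-2065982/214795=-9.62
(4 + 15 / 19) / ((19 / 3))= 0.76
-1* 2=-2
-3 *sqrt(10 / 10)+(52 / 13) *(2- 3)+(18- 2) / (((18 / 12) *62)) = -635 / 93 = -6.83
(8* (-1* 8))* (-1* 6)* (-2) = -768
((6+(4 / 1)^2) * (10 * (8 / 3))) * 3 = 1760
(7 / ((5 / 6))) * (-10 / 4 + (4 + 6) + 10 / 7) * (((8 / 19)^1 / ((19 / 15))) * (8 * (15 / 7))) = 1080000 / 2527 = 427.38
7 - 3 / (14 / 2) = 46 / 7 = 6.57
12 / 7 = 1.71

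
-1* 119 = -119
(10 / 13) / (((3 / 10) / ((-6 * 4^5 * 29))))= -456861.54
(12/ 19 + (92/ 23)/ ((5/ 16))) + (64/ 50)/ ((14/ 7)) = 6684/ 475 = 14.07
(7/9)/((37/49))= 343/333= 1.03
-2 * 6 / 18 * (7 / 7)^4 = -2 / 3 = -0.67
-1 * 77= -77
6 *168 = 1008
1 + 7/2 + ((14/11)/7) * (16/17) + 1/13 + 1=27947/4862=5.75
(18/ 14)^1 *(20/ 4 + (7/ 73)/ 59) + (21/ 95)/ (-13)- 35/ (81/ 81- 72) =18258430796/ 2643615065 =6.91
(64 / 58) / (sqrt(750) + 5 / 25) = -160 / 543721 + 4000 * sqrt(30) / 543721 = 0.04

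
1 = 1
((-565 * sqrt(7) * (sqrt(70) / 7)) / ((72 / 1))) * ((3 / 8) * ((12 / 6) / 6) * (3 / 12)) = -565 * sqrt(10) / 2304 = -0.78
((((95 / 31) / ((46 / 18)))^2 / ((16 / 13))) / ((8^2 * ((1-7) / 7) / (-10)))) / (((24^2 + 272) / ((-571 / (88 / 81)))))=-5127946653375 / 38847004934144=-0.13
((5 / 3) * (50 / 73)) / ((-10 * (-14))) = 25 / 3066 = 0.01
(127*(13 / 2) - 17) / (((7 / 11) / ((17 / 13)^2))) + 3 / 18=1101608 / 507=2172.80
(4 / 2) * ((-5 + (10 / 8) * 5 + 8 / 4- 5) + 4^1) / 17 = 9 / 34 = 0.26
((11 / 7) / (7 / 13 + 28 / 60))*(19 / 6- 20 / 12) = 6435 / 2744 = 2.35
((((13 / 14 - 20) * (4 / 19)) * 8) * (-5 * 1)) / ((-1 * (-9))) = 17.84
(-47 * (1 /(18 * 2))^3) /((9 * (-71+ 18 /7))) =329 /201134016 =0.00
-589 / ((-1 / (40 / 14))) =1682.86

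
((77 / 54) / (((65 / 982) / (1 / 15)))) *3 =37807 / 8775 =4.31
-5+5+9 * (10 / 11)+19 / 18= 1829 / 198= 9.24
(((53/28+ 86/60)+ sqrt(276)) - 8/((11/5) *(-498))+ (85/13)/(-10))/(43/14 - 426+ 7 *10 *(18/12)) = -28 *sqrt(69)/4451 - 4452661/528289190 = -0.06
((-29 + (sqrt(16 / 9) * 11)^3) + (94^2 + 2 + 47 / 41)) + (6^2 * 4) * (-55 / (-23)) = 313411088 / 25461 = 12309.46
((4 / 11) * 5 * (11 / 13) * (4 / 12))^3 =8000 / 59319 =0.13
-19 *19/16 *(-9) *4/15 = 1083/20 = 54.15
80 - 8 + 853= 925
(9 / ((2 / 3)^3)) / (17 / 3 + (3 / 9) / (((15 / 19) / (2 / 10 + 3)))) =4.33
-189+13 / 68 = -12839 / 68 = -188.81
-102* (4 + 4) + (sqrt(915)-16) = -832 + sqrt(915) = -801.75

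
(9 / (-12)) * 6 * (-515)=4635 / 2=2317.50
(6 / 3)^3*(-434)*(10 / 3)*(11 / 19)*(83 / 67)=-8300.43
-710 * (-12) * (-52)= -443040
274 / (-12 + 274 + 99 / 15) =1370 / 1343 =1.02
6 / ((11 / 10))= 60 / 11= 5.45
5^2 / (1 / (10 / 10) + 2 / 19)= 22.62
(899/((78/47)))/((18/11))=464783/1404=331.04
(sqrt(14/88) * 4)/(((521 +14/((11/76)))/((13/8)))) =13 * sqrt(77)/27180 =0.00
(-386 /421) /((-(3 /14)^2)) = 75656 /3789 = 19.97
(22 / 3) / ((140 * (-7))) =-11 / 1470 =-0.01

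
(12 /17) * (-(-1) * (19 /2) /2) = 57 /17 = 3.35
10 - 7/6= 53/6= 8.83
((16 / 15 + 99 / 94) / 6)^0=1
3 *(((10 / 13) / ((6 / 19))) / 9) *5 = 475 / 117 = 4.06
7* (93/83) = 651/83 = 7.84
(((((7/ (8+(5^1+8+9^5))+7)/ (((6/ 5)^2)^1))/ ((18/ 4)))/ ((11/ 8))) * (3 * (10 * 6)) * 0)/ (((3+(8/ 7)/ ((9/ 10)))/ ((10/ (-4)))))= 0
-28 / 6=-14 / 3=-4.67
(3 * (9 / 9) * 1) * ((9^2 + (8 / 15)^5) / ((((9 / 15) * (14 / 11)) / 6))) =676963573 / 354375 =1910.30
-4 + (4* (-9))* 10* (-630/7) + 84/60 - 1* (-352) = 163747/5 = 32749.40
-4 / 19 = -0.21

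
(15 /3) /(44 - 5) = 5 /39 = 0.13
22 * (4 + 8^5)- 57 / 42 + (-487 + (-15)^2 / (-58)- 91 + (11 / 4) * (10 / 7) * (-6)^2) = 720542.19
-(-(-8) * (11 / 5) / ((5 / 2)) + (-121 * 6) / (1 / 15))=272074 / 25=10882.96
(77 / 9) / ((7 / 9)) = 11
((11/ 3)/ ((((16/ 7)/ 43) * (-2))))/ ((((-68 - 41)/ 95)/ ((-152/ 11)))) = -543305/ 1308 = -415.37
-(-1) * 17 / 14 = 17 / 14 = 1.21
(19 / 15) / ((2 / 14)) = 133 / 15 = 8.87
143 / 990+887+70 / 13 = 1044259 / 1170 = 892.53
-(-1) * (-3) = -3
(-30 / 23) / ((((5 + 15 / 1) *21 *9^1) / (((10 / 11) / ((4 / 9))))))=-5 / 7084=-0.00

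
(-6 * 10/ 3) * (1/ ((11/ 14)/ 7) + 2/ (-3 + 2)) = -1520/ 11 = -138.18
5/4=1.25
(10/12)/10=1/12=0.08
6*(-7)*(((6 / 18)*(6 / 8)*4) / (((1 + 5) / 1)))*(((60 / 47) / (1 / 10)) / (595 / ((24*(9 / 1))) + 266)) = -129600 / 389771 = -0.33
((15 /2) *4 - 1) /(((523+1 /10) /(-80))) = -23200 /5231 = -4.44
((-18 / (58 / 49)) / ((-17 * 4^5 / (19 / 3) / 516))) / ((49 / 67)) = 492651 / 126208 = 3.90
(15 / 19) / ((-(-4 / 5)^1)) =75 / 76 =0.99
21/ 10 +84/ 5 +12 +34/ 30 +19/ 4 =2207/ 60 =36.78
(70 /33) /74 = 35 /1221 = 0.03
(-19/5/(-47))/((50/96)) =0.16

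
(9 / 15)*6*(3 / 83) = 54 / 415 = 0.13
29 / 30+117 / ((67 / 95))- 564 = -798247 / 2010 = -397.14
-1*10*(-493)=4930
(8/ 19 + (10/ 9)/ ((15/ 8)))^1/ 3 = 520/ 1539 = 0.34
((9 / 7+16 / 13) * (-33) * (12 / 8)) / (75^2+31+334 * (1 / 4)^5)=-5803776 / 263539549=-0.02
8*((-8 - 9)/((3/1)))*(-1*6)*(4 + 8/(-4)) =544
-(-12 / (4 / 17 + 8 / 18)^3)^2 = -115449244262361 / 79082438656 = -1459.86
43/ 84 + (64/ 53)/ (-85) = 188339/ 378420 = 0.50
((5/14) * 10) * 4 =100/7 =14.29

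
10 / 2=5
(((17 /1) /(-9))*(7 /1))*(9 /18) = -119 /18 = -6.61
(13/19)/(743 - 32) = 13/13509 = 0.00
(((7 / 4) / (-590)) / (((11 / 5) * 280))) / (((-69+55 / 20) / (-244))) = -61 / 3439700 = -0.00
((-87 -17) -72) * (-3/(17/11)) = 5808/17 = 341.65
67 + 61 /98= 6627 /98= 67.62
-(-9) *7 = 63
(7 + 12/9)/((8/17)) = 425/24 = 17.71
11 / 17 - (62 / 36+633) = -634.08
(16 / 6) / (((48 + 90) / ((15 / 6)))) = 10 / 207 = 0.05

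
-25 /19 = -1.32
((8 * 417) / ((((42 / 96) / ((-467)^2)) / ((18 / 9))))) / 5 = 23281436928 / 35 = 665183912.23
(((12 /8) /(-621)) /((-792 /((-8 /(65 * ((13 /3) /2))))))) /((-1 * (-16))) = -1 /92355120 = -0.00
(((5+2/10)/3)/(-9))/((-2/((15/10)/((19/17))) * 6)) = 0.02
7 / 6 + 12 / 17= 191 / 102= 1.87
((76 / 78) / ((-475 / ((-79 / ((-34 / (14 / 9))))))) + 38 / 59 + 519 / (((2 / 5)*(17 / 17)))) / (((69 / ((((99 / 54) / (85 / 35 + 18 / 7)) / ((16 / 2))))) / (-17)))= -251357096837 / 17147052000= -14.66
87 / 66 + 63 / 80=1853 / 880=2.11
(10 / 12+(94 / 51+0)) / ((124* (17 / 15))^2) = 20475 / 151084576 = 0.00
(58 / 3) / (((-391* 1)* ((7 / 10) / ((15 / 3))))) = -2900 / 8211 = -0.35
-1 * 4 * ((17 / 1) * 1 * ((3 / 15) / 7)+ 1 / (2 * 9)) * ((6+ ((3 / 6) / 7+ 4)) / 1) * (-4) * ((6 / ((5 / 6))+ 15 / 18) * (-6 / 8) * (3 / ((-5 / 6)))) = 11587521 / 6125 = 1891.84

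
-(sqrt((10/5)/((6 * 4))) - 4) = 4 - sqrt(3)/6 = 3.71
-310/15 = -62/3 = -20.67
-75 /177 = -25 /59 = -0.42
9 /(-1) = -9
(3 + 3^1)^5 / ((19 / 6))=46656 / 19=2455.58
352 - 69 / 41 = 14363 / 41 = 350.32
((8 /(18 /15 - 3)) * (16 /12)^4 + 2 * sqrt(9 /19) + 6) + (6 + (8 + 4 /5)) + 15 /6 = 10.63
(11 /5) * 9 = 99 /5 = 19.80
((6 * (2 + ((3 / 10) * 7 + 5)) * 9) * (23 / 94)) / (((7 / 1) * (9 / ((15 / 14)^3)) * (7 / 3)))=1816425 / 1805552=1.01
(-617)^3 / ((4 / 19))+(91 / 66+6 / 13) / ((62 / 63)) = -4945917094873 / 4433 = -1115704284.88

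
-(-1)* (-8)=-8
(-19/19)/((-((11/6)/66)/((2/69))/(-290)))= -302.61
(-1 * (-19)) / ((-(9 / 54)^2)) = -684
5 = 5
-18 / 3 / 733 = -6 / 733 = -0.01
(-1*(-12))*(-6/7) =-72/7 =-10.29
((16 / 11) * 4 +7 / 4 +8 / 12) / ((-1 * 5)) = -1087 / 660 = -1.65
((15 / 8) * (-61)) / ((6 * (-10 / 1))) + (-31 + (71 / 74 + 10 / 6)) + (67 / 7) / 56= -4576889 / 174048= -26.30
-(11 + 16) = -27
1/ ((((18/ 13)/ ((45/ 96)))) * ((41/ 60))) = 325/ 656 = 0.50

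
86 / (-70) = -43 / 35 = -1.23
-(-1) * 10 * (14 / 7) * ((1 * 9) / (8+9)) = 180 / 17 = 10.59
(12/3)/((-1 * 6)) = -2/3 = -0.67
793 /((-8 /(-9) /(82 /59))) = 292617 /236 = 1239.90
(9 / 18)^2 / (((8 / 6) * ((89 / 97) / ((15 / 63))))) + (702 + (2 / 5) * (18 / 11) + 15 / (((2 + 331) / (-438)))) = 13854034911 / 20284880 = 682.97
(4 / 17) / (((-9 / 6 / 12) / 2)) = -64 / 17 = -3.76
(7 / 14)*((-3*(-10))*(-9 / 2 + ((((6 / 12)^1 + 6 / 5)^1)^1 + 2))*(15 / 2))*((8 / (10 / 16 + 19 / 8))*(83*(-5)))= 99600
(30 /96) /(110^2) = 1 /38720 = 0.00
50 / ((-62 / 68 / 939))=-1596300 / 31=-51493.55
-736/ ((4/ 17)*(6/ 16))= -25024/ 3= -8341.33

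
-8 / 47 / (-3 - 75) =4 / 1833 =0.00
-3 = -3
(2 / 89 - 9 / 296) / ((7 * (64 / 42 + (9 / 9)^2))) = -627 / 1396232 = -0.00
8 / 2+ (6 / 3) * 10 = 24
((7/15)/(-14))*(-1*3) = 1/10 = 0.10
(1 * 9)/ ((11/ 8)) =72/ 11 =6.55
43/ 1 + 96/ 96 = 44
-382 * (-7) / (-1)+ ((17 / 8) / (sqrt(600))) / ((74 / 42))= -2674+ 119 * sqrt(6) / 5920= -2673.95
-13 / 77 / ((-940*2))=13 / 144760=0.00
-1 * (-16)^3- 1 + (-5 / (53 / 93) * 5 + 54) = 217572 / 53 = 4105.13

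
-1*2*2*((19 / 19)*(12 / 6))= -8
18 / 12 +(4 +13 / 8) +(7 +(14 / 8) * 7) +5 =251 / 8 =31.38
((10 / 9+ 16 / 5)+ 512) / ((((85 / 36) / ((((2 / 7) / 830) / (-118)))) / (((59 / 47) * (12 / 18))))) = -92936 / 174082125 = -0.00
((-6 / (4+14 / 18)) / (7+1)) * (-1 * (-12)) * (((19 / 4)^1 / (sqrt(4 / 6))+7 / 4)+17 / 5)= -1539 * sqrt(6) / 344 - 8343 / 860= -20.66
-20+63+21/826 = 43.03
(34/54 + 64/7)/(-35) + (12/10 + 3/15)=7414/6615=1.12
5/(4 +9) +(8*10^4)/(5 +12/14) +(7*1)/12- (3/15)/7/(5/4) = 15289057841/1119300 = 13659.48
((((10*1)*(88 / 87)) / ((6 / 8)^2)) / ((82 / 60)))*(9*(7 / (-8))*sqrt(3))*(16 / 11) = -179200*sqrt(3) / 1189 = -261.05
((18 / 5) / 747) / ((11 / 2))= 4 / 4565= 0.00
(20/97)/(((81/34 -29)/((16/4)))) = -544/17557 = -0.03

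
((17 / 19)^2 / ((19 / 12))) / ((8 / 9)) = 7803 / 13718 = 0.57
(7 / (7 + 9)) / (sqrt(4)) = 7 / 32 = 0.22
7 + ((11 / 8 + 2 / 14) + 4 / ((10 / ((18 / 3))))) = 3057 / 280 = 10.92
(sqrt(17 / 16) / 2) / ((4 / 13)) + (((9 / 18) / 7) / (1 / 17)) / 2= 17 / 28 + 13 * sqrt(17) / 32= 2.28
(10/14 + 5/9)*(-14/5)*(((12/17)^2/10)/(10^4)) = -16/903125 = -0.00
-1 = -1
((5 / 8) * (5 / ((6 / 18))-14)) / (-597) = -0.00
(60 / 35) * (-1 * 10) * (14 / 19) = -240 / 19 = -12.63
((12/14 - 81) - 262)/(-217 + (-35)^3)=2395/301644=0.01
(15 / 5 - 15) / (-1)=12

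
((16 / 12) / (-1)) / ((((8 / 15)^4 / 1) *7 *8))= -16875 / 57344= -0.29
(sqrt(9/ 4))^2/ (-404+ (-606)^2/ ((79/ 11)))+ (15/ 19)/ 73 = 241446957/ 22234608640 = 0.01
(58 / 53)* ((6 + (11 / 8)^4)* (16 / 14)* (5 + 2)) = 1137293 / 13568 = 83.82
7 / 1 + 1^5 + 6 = 14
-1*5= -5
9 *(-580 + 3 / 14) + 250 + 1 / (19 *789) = -1042669009 / 209874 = -4968.07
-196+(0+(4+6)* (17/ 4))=-307/ 2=-153.50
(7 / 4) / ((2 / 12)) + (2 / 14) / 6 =221 / 21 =10.52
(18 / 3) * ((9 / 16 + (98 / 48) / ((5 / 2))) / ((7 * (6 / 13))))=4303 / 1680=2.56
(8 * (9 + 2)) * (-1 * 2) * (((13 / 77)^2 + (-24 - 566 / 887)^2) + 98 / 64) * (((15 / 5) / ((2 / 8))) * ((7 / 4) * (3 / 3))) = -272539234000347 / 121162426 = -2249370.89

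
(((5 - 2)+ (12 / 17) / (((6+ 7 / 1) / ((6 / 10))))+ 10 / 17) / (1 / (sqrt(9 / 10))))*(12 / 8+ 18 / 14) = 36009*sqrt(10) / 11900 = 9.57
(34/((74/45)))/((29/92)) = 65.59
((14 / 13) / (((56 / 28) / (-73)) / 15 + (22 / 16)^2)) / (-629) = -981120 / 1082364959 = -0.00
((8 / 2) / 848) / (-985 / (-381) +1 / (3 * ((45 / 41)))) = 17145 / 10500784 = 0.00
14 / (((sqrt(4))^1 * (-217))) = -1 / 31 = -0.03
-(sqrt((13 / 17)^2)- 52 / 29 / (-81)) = -0.79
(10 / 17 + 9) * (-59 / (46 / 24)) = -115404 / 391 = -295.15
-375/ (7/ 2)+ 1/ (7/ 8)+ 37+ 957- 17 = 871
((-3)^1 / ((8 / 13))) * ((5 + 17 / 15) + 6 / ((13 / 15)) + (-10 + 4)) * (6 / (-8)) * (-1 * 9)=-1161 / 5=-232.20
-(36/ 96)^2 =-9/ 64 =-0.14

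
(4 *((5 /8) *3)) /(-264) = -5 /176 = -0.03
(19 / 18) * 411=2603 / 6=433.83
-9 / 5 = -1.80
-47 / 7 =-6.71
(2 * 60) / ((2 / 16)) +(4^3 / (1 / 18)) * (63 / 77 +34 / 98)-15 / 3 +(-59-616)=874376 / 539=1622.22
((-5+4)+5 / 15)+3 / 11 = -13 / 33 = -0.39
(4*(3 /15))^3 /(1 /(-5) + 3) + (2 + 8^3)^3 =23764430232 /175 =135796744.18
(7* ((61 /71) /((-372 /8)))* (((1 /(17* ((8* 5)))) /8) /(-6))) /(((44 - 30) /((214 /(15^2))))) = 6527 /24246216000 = 0.00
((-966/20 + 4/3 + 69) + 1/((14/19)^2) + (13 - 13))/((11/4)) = 70193/8085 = 8.68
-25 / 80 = -5 / 16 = -0.31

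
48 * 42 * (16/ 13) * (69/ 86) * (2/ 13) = 2225664/ 7267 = 306.27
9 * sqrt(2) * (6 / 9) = 6 * sqrt(2) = 8.49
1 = 1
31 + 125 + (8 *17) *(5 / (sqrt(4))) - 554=-58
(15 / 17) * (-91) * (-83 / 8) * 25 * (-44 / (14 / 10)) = -22254375 / 34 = -654540.44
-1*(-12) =12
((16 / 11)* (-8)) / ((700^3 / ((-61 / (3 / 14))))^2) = -0.00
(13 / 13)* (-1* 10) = -10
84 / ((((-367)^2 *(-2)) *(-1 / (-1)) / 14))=-588 / 134689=-0.00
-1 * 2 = -2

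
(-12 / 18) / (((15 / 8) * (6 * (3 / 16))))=-128 / 405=-0.32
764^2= 583696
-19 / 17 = -1.12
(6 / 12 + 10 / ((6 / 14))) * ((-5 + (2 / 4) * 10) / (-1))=0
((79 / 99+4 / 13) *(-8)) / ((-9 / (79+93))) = 1958048 / 11583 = 169.04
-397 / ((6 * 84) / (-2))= 397 / 252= 1.58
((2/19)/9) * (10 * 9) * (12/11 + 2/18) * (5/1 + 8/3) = 54740/5643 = 9.70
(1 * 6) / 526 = 3 / 263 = 0.01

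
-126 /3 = -42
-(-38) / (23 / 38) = 1444 / 23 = 62.78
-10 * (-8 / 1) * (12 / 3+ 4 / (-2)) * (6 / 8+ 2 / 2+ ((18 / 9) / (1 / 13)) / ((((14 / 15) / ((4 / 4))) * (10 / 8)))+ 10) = 38120 / 7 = 5445.71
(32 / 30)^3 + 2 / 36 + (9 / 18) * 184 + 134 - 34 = 1304567 / 6750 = 193.27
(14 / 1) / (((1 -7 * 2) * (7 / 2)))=-4 / 13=-0.31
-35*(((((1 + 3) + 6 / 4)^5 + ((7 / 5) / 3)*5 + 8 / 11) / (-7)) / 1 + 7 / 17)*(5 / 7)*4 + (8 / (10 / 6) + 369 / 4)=11309345989 / 157080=71997.36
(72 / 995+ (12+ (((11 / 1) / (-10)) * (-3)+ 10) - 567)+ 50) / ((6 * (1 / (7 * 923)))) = -2107016093 / 3980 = -529401.03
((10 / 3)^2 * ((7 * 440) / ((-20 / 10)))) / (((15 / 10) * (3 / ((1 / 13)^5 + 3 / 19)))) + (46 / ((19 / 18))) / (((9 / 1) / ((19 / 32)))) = -2731502013679 / 4571359416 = -597.53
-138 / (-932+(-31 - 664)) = 138 / 1627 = 0.08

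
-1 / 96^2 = -1 / 9216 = -0.00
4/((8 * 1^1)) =1/2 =0.50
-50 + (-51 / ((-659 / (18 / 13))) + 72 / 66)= -4598948 / 94237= -48.80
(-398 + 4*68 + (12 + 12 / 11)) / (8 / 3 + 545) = -3726 / 18073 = -0.21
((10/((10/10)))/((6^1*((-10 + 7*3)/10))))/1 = 50/33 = 1.52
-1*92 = -92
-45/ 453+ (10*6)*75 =679485/ 151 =4499.90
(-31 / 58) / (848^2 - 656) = -31 / 41669984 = -0.00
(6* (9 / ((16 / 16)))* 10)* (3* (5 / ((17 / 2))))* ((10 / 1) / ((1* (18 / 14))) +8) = 255600 / 17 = 15035.29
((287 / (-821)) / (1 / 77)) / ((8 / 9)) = -198891 / 6568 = -30.28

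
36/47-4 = -152/47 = -3.23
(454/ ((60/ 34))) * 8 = 30872/ 15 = 2058.13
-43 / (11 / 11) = -43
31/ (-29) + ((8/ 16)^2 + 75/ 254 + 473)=6960521/ 14732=472.48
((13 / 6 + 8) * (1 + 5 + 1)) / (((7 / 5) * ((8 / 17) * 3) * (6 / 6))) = 5185 / 144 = 36.01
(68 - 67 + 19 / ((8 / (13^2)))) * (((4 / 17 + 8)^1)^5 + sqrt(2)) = 3219 * sqrt(2) / 8 + 21640693200000 / 1419857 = 15242028.71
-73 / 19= -3.84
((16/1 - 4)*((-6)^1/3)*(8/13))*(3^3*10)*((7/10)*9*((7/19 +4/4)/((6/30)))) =-171890.53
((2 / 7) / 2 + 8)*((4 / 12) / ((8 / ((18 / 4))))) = 171 / 112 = 1.53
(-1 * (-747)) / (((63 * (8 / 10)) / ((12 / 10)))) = 249 / 14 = 17.79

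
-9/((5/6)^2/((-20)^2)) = -5184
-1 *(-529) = 529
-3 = -3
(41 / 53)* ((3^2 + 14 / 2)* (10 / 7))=6560 / 371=17.68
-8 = -8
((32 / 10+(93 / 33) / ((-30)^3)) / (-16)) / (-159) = 950369 / 755568000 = 0.00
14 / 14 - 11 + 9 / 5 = -41 / 5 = -8.20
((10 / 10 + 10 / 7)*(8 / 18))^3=314432 / 250047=1.26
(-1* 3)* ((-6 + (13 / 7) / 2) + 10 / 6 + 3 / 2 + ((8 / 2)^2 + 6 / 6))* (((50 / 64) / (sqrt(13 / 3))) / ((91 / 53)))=-420025* sqrt(39) / 264992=-9.90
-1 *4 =-4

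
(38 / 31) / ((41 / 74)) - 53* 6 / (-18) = 75799 / 3813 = 19.88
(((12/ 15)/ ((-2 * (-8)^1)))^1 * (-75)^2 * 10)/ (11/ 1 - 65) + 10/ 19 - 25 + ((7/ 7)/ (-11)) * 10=-194285/ 2508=-77.47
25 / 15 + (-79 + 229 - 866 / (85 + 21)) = 22816 / 159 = 143.50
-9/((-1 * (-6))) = -3/2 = -1.50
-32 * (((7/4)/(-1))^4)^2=-5764801/2048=-2814.84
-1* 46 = -46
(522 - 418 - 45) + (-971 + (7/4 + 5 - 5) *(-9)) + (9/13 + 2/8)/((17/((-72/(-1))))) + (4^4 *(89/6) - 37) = 7522595/2652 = 2836.57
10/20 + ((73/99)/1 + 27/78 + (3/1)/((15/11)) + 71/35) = 261806/45045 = 5.81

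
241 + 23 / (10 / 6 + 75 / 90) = 1251 / 5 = 250.20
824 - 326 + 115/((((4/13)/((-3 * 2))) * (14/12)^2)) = -56328/49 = -1149.55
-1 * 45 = -45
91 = 91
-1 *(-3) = 3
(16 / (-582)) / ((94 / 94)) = -8 / 291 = -0.03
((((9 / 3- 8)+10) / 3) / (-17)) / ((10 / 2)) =-1 / 51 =-0.02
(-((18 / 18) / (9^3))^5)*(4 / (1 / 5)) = -20 / 205891132094649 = -0.00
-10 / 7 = -1.43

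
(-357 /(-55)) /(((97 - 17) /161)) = 57477 /4400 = 13.06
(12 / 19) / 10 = 6 / 95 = 0.06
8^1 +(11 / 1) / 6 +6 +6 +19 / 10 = 356 / 15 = 23.73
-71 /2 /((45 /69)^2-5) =37559 /4840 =7.76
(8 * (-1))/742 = -0.01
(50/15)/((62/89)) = 445/93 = 4.78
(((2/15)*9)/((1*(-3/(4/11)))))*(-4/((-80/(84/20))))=-0.03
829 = 829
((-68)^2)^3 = 98867482624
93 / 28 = 3.32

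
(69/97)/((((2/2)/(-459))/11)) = -348381/97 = -3591.56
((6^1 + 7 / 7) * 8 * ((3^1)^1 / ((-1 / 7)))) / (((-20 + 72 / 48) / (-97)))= -228144 / 37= -6166.05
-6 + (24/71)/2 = -414/71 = -5.83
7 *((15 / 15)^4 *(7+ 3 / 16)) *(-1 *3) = -2415 / 16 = -150.94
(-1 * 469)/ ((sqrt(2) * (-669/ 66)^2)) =-113498 * sqrt(2)/ 49729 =-3.23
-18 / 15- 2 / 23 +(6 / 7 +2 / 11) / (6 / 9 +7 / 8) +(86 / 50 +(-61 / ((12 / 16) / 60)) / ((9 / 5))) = -39955149391 / 14743575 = -2710.00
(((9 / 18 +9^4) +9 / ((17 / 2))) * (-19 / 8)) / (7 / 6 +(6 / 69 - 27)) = 15395763 / 25432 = 605.37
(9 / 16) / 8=9 / 128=0.07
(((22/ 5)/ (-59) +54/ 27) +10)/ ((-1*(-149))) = 0.08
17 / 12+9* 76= 685.42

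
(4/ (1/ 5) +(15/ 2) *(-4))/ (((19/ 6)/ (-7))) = 420/ 19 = 22.11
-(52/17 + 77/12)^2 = -3736489/41616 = -89.78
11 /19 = 0.58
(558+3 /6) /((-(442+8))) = -1117 /900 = -1.24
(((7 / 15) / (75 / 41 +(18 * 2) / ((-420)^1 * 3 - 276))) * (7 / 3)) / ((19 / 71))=18257792 / 8102835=2.25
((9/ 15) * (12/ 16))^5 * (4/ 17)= 59049/ 13600000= 0.00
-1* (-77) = 77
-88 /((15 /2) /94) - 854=-29354 /15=-1956.93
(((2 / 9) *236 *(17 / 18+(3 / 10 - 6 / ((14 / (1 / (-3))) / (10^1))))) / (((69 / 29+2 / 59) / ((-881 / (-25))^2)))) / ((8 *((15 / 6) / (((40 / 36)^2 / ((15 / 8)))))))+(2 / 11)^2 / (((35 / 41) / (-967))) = 502839165715408972 / 215114461340625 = 2337.54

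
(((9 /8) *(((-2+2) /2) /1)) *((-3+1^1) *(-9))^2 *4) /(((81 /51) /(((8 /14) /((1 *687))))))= 0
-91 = -91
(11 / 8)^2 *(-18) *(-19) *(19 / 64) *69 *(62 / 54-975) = -13208304461 / 1024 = -12898734.83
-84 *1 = -84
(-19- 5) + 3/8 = -189/8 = -23.62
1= 1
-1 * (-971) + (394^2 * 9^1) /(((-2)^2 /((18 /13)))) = 6299681 /13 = 484590.85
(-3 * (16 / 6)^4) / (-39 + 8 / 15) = 20480 / 5193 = 3.94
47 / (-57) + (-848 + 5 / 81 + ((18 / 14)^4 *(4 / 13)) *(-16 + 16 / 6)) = -41310383278 / 48036807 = -859.97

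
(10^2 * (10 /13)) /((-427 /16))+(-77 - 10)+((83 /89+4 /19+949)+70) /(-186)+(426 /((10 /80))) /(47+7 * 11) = -59259729016 /872966913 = -67.88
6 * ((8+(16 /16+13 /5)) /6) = 58 /5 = 11.60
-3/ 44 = -0.07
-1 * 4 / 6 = -2 / 3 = -0.67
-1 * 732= -732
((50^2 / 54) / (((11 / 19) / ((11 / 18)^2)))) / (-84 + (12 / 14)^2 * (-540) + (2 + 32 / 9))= -6400625 / 101843244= -0.06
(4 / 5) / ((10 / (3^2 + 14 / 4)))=1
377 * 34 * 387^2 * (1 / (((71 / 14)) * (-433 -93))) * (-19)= 255325292586 / 18673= 13673501.45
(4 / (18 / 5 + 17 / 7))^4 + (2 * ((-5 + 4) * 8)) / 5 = -3.01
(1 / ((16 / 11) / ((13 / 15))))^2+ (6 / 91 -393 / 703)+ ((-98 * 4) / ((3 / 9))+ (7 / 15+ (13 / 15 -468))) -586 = -8212799585723 / 3684844800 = -2228.80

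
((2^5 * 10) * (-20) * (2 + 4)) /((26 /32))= -614400 /13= -47261.54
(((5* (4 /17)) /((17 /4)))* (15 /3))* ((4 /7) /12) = 400 /6069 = 0.07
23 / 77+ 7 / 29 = 1206 / 2233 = 0.54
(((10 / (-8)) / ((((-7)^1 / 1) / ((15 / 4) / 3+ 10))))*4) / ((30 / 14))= 3.75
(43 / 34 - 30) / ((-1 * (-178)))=-977 / 6052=-0.16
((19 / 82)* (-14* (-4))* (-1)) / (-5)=532 / 205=2.60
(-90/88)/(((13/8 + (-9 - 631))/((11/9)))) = 10/5107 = 0.00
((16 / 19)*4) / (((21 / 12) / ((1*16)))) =4096 / 133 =30.80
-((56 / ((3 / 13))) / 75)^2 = -10.47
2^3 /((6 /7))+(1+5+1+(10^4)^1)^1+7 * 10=30259 /3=10086.33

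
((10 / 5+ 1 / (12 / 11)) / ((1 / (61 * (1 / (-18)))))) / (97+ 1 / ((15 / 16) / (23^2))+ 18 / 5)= -10675 / 718056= -0.01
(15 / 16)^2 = 225 / 256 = 0.88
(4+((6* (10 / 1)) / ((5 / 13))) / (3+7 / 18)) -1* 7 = 2625 / 61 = 43.03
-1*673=-673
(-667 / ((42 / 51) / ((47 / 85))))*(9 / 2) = -2015.29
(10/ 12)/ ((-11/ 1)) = -5/ 66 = -0.08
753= 753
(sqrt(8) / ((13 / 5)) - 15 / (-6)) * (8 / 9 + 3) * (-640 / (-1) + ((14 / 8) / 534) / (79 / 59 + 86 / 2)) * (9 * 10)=3129154921375 * sqrt(2) / 18160272 + 3129154921375 / 5587776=803679.97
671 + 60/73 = 49043/73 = 671.82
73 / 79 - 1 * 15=-1112 / 79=-14.08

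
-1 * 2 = -2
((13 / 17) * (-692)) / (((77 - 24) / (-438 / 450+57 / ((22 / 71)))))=-1358031662 / 743325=-1826.97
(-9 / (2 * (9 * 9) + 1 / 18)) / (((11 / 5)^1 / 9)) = -7290 / 32087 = -0.23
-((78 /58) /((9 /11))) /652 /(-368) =143 /20874432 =0.00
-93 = -93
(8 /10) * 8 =32 /5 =6.40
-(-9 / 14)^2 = -81 / 196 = -0.41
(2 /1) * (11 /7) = 22 /7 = 3.14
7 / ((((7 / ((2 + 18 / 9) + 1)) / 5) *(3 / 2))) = 50 / 3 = 16.67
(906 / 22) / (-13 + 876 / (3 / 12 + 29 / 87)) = 3171 / 114631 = 0.03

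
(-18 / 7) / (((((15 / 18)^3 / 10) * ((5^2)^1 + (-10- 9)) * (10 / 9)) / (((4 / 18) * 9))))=-11664 / 875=-13.33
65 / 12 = 5.42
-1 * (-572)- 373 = 199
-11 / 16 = -0.69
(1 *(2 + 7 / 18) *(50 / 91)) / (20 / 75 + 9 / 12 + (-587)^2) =21500 / 5644056873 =0.00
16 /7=2.29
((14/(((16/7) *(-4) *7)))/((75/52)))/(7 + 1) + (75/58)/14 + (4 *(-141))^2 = 309952813927/974400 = 318096.07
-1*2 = -2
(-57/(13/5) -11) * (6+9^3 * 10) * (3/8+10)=-32397888/13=-2492145.23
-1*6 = -6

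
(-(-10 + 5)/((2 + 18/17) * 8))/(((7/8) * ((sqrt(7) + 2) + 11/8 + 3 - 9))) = 510/91 + 1360 * sqrt(7)/637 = 11.25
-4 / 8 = -1 / 2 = -0.50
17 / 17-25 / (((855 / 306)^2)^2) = 1921689 / 3258025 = 0.59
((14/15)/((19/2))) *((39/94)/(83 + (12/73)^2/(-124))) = 4295174/8745966095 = 0.00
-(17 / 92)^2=-289 / 8464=-0.03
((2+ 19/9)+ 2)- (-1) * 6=109/9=12.11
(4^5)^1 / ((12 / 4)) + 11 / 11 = 342.33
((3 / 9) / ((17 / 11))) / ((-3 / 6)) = -22 / 51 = -0.43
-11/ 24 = -0.46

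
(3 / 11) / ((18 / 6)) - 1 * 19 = -208 / 11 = -18.91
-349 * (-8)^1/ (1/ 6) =16752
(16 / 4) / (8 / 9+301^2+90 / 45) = 36 / 815435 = 0.00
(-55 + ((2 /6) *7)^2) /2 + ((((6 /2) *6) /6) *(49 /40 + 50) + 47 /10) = 133.60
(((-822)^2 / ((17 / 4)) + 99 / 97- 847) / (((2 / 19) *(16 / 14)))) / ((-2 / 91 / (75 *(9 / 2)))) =-532592518328325 / 26384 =-20186193084.00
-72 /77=-0.94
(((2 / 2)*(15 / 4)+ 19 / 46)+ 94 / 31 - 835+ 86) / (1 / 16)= -8462508 / 713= -11868.88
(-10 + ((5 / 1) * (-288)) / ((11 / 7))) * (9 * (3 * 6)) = -1650780 / 11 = -150070.91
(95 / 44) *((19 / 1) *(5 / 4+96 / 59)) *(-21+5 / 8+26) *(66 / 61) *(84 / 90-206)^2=434861450877 / 14396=30207102.73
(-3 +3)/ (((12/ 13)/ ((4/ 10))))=0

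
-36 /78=-6 /13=-0.46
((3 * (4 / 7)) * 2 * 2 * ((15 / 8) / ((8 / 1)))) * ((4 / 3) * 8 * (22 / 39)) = 880 / 91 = 9.67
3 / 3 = 1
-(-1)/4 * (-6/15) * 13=-13/10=-1.30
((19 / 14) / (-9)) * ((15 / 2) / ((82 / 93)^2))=-273885 / 188272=-1.45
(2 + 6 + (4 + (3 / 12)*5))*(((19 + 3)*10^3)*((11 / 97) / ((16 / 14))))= 5611375 / 194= 28924.61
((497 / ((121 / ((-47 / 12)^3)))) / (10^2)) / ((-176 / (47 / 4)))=0.16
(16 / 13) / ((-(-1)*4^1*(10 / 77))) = 154 / 65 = 2.37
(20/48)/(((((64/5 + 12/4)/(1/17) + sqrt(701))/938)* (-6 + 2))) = -15746675/42866976 + 58625* sqrt(701)/42866976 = -0.33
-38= -38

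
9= 9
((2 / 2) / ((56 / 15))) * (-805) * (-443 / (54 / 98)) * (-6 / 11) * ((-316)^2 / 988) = -77897197525 / 8151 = -9556765.74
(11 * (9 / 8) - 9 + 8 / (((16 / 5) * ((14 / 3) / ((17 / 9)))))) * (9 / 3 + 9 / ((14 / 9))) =38.54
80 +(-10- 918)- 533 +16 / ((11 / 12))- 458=-20037 / 11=-1821.55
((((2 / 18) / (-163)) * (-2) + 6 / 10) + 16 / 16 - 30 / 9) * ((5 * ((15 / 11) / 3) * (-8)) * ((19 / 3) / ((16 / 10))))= 6034400 / 48411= 124.65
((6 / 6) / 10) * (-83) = -83 / 10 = -8.30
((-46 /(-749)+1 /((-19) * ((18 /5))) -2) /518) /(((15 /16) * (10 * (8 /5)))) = -500329 /1990347660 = -0.00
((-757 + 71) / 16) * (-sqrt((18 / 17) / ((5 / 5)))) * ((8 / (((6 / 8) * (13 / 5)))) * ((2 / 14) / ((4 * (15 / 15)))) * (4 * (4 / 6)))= 1960 * sqrt(34) / 663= 17.24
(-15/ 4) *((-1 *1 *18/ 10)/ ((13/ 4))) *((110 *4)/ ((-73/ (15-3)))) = -142560/ 949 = -150.22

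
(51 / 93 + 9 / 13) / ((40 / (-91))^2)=3185 / 496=6.42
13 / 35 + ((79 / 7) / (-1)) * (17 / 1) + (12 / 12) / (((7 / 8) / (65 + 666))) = 22538 / 35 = 643.94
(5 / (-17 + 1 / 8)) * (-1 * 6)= 16 / 9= 1.78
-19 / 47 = -0.40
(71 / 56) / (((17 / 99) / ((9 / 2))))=63261 / 1904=33.23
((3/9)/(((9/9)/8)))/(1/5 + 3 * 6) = 40/273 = 0.15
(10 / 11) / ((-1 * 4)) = -5 / 22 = -0.23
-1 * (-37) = 37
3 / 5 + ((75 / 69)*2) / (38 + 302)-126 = -125.39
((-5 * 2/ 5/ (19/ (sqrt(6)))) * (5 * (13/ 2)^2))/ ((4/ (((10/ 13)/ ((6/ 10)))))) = -1625 * sqrt(6)/ 228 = -17.46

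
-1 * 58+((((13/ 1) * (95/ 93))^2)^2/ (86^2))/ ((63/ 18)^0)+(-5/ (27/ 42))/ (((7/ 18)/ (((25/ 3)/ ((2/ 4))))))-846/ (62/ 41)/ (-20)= -496765980603509/ 1383148166490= -359.16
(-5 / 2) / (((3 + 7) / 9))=-9 / 4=-2.25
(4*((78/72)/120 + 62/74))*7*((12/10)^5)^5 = 2262.06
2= 2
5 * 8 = 40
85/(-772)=-85/772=-0.11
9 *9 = 81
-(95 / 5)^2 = -361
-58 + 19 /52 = -57.63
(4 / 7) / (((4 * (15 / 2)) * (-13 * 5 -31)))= -1 / 5040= -0.00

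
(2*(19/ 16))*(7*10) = 665/ 4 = 166.25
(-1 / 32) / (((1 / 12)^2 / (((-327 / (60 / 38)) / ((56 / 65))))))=242307 / 224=1081.73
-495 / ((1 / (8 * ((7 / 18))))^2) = -43120 / 9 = -4791.11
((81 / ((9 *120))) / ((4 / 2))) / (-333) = -1 / 8880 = -0.00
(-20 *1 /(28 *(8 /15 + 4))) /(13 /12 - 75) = 225 /105553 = 0.00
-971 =-971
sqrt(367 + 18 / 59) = sqrt(1278589) / 59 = 19.17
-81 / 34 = -2.38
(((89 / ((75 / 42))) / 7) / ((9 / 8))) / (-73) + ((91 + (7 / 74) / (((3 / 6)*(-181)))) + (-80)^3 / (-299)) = 59309147104628 / 32889469275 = 1803.29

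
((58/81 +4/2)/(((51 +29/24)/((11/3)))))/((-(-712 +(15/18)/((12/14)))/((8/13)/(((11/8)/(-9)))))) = -40960/37904503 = -0.00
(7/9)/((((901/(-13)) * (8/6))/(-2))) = 91/5406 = 0.02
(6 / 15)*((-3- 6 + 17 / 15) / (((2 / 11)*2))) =-649 / 75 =-8.65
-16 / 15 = -1.07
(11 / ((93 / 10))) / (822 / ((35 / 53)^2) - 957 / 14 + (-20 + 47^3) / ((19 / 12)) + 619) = 5120500 / 294361977057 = 0.00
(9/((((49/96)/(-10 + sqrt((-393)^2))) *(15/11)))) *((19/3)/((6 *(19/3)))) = 202224/245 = 825.40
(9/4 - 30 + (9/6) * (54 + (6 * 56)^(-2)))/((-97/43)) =-172335787/7300608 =-23.61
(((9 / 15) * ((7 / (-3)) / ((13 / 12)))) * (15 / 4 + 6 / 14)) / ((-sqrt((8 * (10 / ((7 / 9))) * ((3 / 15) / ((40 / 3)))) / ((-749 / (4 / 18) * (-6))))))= 189 * sqrt(1070) / 10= 618.24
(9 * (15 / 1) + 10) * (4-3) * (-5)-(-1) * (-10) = -735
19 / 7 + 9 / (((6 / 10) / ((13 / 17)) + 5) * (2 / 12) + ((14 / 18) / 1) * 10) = 134021 / 35798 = 3.74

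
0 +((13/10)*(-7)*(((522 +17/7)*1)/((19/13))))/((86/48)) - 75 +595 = -5320588/4085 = -1302.47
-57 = -57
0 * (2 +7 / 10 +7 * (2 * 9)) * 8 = 0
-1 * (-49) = 49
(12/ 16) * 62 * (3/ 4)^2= 837/ 32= 26.16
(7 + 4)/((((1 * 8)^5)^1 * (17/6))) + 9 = 2506785/278528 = 9.00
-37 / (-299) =0.12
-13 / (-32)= 13 / 32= 0.41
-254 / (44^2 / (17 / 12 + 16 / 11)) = -48133 / 127776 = -0.38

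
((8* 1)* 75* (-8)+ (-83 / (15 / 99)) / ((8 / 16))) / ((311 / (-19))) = 560082 / 1555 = 360.18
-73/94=-0.78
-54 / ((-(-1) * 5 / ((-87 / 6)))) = 783 / 5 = 156.60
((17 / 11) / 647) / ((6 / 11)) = 17 / 3882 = 0.00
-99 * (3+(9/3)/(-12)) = -1089/4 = -272.25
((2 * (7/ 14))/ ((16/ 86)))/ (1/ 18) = 387/ 4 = 96.75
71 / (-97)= -71 / 97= -0.73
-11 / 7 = -1.57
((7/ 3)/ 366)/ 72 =0.00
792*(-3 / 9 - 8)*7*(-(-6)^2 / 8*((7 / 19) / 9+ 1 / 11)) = 520800 / 19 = 27410.53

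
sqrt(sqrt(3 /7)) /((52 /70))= 5 * 3^(1 /4) * 7^(3 /4) /26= 1.09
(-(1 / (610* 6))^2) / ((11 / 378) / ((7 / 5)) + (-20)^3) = 147 / 15753184669000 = 0.00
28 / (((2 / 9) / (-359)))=-45234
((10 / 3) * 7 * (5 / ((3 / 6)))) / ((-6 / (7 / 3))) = -2450 / 27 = -90.74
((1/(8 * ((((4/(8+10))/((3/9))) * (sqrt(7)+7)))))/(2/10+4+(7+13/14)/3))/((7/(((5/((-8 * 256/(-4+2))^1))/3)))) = 25/23543808-25 * sqrt(7)/164806656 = 0.00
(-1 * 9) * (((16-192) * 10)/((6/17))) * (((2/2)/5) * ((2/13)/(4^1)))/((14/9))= 20196/91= 221.93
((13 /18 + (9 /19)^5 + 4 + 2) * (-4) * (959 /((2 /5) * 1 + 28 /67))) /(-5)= 141014633809 /22284891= 6327.81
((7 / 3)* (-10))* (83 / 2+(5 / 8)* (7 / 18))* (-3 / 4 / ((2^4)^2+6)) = 210385 / 75456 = 2.79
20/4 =5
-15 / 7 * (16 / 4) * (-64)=3840 / 7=548.57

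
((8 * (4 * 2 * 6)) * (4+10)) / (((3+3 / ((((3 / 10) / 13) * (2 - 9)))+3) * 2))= -2352 / 11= -213.82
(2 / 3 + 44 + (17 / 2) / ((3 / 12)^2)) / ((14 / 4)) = 1084 / 21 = 51.62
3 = 3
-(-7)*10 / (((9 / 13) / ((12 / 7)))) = 520 / 3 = 173.33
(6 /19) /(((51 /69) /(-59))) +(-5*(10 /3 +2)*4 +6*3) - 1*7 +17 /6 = -228763 /1938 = -118.04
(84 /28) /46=3 /46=0.07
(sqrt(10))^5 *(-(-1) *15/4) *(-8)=-3000 *sqrt(10)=-9486.83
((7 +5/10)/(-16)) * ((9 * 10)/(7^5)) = -675/268912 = -0.00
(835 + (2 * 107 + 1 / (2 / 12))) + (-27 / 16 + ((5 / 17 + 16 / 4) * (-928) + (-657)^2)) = 116611125 / 272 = 428717.37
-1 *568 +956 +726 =1114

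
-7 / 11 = -0.64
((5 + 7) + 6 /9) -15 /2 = 31 /6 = 5.17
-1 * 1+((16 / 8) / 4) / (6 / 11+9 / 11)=-19 / 30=-0.63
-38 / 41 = -0.93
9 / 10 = 0.90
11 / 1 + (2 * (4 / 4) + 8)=21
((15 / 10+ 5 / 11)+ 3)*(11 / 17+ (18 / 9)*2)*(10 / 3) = 43055 / 561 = 76.75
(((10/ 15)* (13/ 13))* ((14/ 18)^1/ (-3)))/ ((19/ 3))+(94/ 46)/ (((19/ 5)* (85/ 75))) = 89701/ 200583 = 0.45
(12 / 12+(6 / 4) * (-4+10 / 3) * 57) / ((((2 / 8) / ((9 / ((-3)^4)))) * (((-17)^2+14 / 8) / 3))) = -896 / 3489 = -0.26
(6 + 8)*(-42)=-588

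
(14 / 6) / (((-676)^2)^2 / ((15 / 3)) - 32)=35 / 626481193248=0.00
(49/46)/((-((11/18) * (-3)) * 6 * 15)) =49/7590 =0.01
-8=-8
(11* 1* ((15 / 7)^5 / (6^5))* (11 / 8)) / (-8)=-378125 / 34420736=-0.01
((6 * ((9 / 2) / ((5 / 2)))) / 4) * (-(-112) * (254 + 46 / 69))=385056 / 5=77011.20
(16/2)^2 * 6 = 384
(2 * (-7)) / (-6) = 7 / 3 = 2.33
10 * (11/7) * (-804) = -88440/7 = -12634.29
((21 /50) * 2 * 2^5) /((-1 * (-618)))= 112 /2575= 0.04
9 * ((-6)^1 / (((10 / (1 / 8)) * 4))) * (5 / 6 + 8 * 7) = -9.59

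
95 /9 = 10.56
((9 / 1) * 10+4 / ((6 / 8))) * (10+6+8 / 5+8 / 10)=26312 / 15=1754.13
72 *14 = 1008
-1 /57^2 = -1 /3249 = -0.00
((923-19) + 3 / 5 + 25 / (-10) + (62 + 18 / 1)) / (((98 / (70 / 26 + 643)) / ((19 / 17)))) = 111879429 / 15470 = 7232.03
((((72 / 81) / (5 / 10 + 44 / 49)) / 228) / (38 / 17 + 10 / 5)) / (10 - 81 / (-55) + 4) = 45815 / 1076564358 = 0.00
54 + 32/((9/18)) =118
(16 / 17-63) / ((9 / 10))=-10550 / 153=-68.95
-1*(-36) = 36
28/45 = 0.62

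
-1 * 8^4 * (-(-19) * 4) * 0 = 0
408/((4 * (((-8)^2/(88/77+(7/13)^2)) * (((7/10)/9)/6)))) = 11670075/66248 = 176.16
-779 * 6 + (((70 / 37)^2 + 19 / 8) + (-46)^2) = -27950005 / 10952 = -2552.05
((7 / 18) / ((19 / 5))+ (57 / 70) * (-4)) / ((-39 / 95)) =37763 / 4914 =7.68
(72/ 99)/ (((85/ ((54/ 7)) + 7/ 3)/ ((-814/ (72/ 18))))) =-7992/ 721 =-11.08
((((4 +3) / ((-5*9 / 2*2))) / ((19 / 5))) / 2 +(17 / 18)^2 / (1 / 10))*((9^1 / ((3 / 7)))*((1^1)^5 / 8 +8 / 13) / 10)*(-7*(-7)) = 22607816 / 33345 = 678.00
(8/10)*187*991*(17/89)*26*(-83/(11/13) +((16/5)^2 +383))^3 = 15926753837231212778816/841328125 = 18930490214185.12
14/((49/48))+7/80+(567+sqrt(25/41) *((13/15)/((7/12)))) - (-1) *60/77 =52 *sqrt(41)/287+3582539/6160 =582.74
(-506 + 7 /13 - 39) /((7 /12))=-84936 /91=-933.36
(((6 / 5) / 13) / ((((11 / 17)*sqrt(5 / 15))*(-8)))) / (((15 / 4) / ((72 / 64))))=-0.01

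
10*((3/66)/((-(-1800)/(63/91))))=1/5720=0.00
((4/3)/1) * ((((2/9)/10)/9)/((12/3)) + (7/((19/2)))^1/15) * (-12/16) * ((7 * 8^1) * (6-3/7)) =-39806/2565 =-15.52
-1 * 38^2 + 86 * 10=-584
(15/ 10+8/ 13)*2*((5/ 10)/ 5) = 11/ 26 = 0.42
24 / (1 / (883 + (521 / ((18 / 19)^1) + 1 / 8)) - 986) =-1238172 / 50868197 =-0.02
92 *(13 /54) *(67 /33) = 44.97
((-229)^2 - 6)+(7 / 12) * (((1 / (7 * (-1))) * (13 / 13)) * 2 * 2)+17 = 157355 / 3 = 52451.67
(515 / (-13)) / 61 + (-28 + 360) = 262761 / 793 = 331.35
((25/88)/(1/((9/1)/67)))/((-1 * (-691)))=0.00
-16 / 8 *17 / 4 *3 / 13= -1.96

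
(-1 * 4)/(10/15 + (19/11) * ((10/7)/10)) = -924/211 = -4.38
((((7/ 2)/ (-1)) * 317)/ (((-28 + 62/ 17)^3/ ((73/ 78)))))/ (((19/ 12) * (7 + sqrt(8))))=5570894917/ 718591098888 - 795842131 * sqrt(2)/ 359295549444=0.00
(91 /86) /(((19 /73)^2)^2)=2584239931 /11207606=230.58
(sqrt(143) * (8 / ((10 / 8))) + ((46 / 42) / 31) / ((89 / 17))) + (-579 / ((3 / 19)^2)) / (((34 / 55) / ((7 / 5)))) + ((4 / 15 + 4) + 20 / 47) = -24346359877829 / 462932610 + 32 * sqrt(143) / 5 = -52515.05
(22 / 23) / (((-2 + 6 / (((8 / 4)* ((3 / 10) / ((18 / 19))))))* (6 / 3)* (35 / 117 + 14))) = 24453 / 5464018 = 0.00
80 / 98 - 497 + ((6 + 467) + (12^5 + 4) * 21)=256051108 / 49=5225532.82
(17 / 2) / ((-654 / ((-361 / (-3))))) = -6137 / 3924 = -1.56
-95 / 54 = -1.76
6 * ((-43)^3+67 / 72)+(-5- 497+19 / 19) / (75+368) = -2535931603 / 5316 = -477037.55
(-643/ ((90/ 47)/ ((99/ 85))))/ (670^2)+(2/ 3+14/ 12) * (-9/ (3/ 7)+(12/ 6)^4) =-10494034793/ 1144695000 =-9.17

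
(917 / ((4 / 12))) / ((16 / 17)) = 46767 / 16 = 2922.94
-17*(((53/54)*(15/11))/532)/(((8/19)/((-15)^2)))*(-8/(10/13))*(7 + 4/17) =2118675/1232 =1719.70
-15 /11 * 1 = -15 /11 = -1.36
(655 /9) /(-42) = -655 /378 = -1.73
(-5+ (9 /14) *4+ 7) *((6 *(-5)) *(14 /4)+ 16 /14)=-474.78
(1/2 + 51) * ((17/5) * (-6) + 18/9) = -4738/5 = -947.60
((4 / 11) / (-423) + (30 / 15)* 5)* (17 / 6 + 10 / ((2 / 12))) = 8770151 / 13959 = 628.28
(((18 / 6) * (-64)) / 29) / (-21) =64 / 203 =0.32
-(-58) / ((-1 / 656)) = -38048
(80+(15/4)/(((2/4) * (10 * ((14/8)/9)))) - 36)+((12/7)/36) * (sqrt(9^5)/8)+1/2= 49.80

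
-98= -98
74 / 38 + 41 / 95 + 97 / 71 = 25261 / 6745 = 3.75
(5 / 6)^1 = 5 / 6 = 0.83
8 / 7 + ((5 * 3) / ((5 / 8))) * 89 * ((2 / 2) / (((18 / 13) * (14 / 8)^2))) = 74216 / 147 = 504.87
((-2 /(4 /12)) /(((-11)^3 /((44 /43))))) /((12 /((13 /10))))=13 /26015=0.00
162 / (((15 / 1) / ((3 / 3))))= 54 / 5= 10.80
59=59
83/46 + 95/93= 12089/4278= 2.83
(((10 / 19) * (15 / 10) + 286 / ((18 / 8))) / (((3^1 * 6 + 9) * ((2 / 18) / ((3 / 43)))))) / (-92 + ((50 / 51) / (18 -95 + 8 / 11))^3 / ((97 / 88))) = -0.03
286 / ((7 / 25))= 7150 / 7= 1021.43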